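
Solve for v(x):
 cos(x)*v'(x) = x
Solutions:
 v(x) = C1 + Integral(x/cos(x), x)


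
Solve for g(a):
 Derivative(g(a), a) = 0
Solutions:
 g(a) = C1


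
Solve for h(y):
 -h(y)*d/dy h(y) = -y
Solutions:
 h(y) = -sqrt(C1 + y^2)
 h(y) = sqrt(C1 + y^2)


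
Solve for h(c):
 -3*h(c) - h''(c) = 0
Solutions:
 h(c) = C1*sin(sqrt(3)*c) + C2*cos(sqrt(3)*c)


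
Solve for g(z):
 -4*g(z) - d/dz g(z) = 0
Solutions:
 g(z) = C1*exp(-4*z)


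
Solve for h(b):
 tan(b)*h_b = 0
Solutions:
 h(b) = C1


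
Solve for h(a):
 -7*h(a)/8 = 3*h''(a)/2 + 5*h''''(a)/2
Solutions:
 h(a) = (C1*sin(sqrt(2)*5^(3/4)*7^(1/4)*a*cos(atan(sqrt(26)/3)/2)/10) + C2*cos(sqrt(2)*5^(3/4)*7^(1/4)*a*cos(atan(sqrt(26)/3)/2)/10))*exp(-sqrt(2)*5^(3/4)*7^(1/4)*a*sin(atan(sqrt(26)/3)/2)/10) + (C3*sin(sqrt(2)*5^(3/4)*7^(1/4)*a*cos(atan(sqrt(26)/3)/2)/10) + C4*cos(sqrt(2)*5^(3/4)*7^(1/4)*a*cos(atan(sqrt(26)/3)/2)/10))*exp(sqrt(2)*5^(3/4)*7^(1/4)*a*sin(atan(sqrt(26)/3)/2)/10)


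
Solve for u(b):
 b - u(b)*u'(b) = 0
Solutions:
 u(b) = -sqrt(C1 + b^2)
 u(b) = sqrt(C1 + b^2)


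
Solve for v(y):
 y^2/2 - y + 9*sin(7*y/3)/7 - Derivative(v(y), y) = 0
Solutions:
 v(y) = C1 + y^3/6 - y^2/2 - 27*cos(7*y/3)/49


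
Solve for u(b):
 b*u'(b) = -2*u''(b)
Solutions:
 u(b) = C1 + C2*erf(b/2)


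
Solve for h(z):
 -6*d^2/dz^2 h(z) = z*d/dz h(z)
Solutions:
 h(z) = C1 + C2*erf(sqrt(3)*z/6)


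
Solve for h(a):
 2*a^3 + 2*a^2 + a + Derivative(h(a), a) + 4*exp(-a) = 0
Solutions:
 h(a) = C1 - a^4/2 - 2*a^3/3 - a^2/2 + 4*exp(-a)


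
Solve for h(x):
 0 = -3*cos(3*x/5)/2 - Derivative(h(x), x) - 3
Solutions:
 h(x) = C1 - 3*x - 5*sin(3*x/5)/2


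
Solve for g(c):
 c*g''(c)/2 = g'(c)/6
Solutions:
 g(c) = C1 + C2*c^(4/3)


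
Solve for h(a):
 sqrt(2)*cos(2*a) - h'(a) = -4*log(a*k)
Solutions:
 h(a) = C1 + 4*a*log(a*k) - 4*a + sqrt(2)*sin(2*a)/2


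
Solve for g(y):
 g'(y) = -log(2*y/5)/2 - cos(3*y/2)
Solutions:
 g(y) = C1 - y*log(y)/2 - y*log(2) + y/2 + y*log(10)/2 - 2*sin(3*y/2)/3


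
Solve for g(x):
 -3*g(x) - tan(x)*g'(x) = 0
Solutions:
 g(x) = C1/sin(x)^3


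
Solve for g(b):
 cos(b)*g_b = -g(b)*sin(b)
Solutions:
 g(b) = C1*cos(b)


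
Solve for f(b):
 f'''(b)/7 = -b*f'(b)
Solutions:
 f(b) = C1 + Integral(C2*airyai(-7^(1/3)*b) + C3*airybi(-7^(1/3)*b), b)


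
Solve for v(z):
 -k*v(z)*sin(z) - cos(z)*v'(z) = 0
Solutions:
 v(z) = C1*exp(k*log(cos(z)))


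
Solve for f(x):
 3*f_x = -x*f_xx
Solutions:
 f(x) = C1 + C2/x^2


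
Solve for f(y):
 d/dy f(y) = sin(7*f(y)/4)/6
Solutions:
 -y/6 + 2*log(cos(7*f(y)/4) - 1)/7 - 2*log(cos(7*f(y)/4) + 1)/7 = C1


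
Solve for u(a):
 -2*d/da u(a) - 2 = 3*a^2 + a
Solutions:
 u(a) = C1 - a^3/2 - a^2/4 - a


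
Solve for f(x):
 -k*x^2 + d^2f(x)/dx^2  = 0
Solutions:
 f(x) = C1 + C2*x + k*x^4/12


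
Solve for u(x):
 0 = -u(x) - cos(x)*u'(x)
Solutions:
 u(x) = C1*sqrt(sin(x) - 1)/sqrt(sin(x) + 1)


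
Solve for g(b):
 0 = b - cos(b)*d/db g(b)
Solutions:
 g(b) = C1 + Integral(b/cos(b), b)


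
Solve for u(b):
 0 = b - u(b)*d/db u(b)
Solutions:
 u(b) = -sqrt(C1 + b^2)
 u(b) = sqrt(C1 + b^2)


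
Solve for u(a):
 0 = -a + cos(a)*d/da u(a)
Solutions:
 u(a) = C1 + Integral(a/cos(a), a)


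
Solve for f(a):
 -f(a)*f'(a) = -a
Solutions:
 f(a) = -sqrt(C1 + a^2)
 f(a) = sqrt(C1 + a^2)


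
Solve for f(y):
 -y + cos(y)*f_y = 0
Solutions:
 f(y) = C1 + Integral(y/cos(y), y)


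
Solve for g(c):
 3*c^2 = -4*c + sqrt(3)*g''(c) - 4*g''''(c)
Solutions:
 g(c) = C1 + C2*c + C3*exp(-3^(1/4)*c/2) + C4*exp(3^(1/4)*c/2) + sqrt(3)*c^4/12 + 2*sqrt(3)*c^3/9 + 4*c^2


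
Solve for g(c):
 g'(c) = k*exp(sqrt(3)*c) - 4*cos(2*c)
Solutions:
 g(c) = C1 + sqrt(3)*k*exp(sqrt(3)*c)/3 - 2*sin(2*c)


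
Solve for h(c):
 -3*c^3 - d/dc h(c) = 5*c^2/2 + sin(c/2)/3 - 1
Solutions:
 h(c) = C1 - 3*c^4/4 - 5*c^3/6 + c + 2*cos(c/2)/3


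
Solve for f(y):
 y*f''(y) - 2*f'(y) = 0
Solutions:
 f(y) = C1 + C2*y^3


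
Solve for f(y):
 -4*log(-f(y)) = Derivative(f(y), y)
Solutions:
 -li(-f(y)) = C1 - 4*y


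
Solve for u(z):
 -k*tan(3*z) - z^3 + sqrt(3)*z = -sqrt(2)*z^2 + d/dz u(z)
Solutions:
 u(z) = C1 + k*log(cos(3*z))/3 - z^4/4 + sqrt(2)*z^3/3 + sqrt(3)*z^2/2


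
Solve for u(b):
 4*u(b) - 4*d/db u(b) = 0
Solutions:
 u(b) = C1*exp(b)


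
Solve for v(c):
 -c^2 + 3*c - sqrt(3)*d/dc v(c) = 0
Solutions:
 v(c) = C1 - sqrt(3)*c^3/9 + sqrt(3)*c^2/2


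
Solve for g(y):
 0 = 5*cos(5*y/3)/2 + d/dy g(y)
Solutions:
 g(y) = C1 - 3*sin(5*y/3)/2


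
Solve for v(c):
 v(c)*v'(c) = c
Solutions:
 v(c) = -sqrt(C1 + c^2)
 v(c) = sqrt(C1 + c^2)


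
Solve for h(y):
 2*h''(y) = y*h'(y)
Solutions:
 h(y) = C1 + C2*erfi(y/2)


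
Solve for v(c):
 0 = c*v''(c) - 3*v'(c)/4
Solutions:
 v(c) = C1 + C2*c^(7/4)


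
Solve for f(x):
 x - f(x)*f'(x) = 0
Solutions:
 f(x) = -sqrt(C1 + x^2)
 f(x) = sqrt(C1 + x^2)


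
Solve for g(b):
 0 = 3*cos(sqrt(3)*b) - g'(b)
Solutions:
 g(b) = C1 + sqrt(3)*sin(sqrt(3)*b)


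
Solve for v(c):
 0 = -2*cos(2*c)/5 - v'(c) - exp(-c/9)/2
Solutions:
 v(c) = C1 - sin(2*c)/5 + 9*exp(-c/9)/2


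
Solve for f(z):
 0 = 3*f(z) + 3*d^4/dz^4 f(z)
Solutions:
 f(z) = (C1*sin(sqrt(2)*z/2) + C2*cos(sqrt(2)*z/2))*exp(-sqrt(2)*z/2) + (C3*sin(sqrt(2)*z/2) + C4*cos(sqrt(2)*z/2))*exp(sqrt(2)*z/2)


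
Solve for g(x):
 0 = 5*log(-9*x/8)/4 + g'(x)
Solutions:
 g(x) = C1 - 5*x*log(-x)/4 + 5*x*(-2*log(3) + 1 + 3*log(2))/4


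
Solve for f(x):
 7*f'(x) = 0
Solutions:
 f(x) = C1


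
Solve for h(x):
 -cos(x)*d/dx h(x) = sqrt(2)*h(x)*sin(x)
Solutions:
 h(x) = C1*cos(x)^(sqrt(2))


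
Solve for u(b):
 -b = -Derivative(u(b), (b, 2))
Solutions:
 u(b) = C1 + C2*b + b^3/6


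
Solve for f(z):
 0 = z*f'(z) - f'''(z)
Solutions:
 f(z) = C1 + Integral(C2*airyai(z) + C3*airybi(z), z)


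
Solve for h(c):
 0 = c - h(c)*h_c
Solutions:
 h(c) = -sqrt(C1 + c^2)
 h(c) = sqrt(C1 + c^2)


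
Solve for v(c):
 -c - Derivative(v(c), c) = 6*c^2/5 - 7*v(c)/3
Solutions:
 v(c) = C1*exp(7*c/3) + 18*c^2/35 + 213*c/245 + 639/1715


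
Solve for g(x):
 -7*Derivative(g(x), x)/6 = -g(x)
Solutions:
 g(x) = C1*exp(6*x/7)


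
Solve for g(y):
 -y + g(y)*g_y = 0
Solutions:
 g(y) = -sqrt(C1 + y^2)
 g(y) = sqrt(C1 + y^2)


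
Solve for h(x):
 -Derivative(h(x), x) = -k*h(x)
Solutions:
 h(x) = C1*exp(k*x)


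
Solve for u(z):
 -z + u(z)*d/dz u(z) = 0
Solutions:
 u(z) = -sqrt(C1 + z^2)
 u(z) = sqrt(C1 + z^2)


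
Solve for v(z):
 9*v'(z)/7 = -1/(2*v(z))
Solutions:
 v(z) = -sqrt(C1 - 7*z)/3
 v(z) = sqrt(C1 - 7*z)/3


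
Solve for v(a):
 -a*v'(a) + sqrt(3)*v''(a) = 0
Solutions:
 v(a) = C1 + C2*erfi(sqrt(2)*3^(3/4)*a/6)


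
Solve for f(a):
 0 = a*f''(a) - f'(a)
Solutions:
 f(a) = C1 + C2*a^2


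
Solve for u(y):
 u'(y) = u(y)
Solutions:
 u(y) = C1*exp(y)


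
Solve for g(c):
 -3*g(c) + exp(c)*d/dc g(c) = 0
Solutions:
 g(c) = C1*exp(-3*exp(-c))


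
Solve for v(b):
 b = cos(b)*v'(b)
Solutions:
 v(b) = C1 + Integral(b/cos(b), b)


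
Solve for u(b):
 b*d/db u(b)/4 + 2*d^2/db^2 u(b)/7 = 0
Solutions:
 u(b) = C1 + C2*erf(sqrt(7)*b/4)


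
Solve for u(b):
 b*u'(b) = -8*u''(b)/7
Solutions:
 u(b) = C1 + C2*erf(sqrt(7)*b/4)


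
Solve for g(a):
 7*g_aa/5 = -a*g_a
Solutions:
 g(a) = C1 + C2*erf(sqrt(70)*a/14)


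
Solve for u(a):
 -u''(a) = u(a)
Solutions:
 u(a) = C1*sin(a) + C2*cos(a)


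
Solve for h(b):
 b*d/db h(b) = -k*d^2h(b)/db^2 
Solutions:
 h(b) = C1 + C2*sqrt(k)*erf(sqrt(2)*b*sqrt(1/k)/2)


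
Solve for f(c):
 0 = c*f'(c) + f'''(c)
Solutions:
 f(c) = C1 + Integral(C2*airyai(-c) + C3*airybi(-c), c)


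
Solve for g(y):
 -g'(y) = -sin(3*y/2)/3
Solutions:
 g(y) = C1 - 2*cos(3*y/2)/9


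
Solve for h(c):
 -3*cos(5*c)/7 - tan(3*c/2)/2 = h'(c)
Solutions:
 h(c) = C1 + log(cos(3*c/2))/3 - 3*sin(5*c)/35


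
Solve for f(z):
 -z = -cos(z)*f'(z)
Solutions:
 f(z) = C1 + Integral(z/cos(z), z)


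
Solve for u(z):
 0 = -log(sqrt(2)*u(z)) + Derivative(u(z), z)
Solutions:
 -2*Integral(1/(2*log(_y) + log(2)), (_y, u(z))) = C1 - z


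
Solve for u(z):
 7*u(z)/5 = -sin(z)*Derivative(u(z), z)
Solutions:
 u(z) = C1*(cos(z) + 1)^(7/10)/(cos(z) - 1)^(7/10)


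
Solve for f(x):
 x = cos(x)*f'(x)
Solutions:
 f(x) = C1 + Integral(x/cos(x), x)


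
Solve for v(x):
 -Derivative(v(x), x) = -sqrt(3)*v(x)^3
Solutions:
 v(x) = -sqrt(2)*sqrt(-1/(C1 + sqrt(3)*x))/2
 v(x) = sqrt(2)*sqrt(-1/(C1 + sqrt(3)*x))/2


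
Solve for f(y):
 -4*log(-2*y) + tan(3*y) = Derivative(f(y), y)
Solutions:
 f(y) = C1 - 4*y*log(-y) - 4*y*log(2) + 4*y - log(cos(3*y))/3


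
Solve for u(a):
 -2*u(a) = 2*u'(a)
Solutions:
 u(a) = C1*exp(-a)


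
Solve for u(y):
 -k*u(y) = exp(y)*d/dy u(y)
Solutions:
 u(y) = C1*exp(k*exp(-y))


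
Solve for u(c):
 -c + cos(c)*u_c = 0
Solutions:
 u(c) = C1 + Integral(c/cos(c), c)


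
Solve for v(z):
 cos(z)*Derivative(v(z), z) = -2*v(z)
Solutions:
 v(z) = C1*(sin(z) - 1)/(sin(z) + 1)


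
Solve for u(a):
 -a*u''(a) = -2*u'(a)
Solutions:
 u(a) = C1 + C2*a^3


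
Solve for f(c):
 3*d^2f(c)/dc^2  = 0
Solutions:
 f(c) = C1 + C2*c


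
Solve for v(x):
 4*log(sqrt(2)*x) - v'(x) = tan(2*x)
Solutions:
 v(x) = C1 + 4*x*log(x) - 4*x + 2*x*log(2) + log(cos(2*x))/2


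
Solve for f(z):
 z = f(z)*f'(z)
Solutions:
 f(z) = -sqrt(C1 + z^2)
 f(z) = sqrt(C1 + z^2)


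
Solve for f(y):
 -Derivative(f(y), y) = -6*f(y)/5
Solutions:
 f(y) = C1*exp(6*y/5)


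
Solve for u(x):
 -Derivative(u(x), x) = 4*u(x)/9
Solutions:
 u(x) = C1*exp(-4*x/9)


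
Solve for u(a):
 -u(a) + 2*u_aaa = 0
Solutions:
 u(a) = C3*exp(2^(2/3)*a/2) + (C1*sin(2^(2/3)*sqrt(3)*a/4) + C2*cos(2^(2/3)*sqrt(3)*a/4))*exp(-2^(2/3)*a/4)


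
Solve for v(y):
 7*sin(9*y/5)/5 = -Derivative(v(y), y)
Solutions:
 v(y) = C1 + 7*cos(9*y/5)/9


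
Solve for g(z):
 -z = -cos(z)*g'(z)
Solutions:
 g(z) = C1 + Integral(z/cos(z), z)


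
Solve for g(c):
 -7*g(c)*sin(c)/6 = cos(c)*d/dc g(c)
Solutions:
 g(c) = C1*cos(c)^(7/6)


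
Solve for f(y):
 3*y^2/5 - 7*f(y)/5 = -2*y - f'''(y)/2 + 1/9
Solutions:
 f(y) = C3*exp(14^(1/3)*5^(2/3)*y/5) + 3*y^2/7 + 10*y/7 + (C1*sin(14^(1/3)*sqrt(3)*5^(2/3)*y/10) + C2*cos(14^(1/3)*sqrt(3)*5^(2/3)*y/10))*exp(-14^(1/3)*5^(2/3)*y/10) - 5/63


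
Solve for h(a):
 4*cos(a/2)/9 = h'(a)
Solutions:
 h(a) = C1 + 8*sin(a/2)/9


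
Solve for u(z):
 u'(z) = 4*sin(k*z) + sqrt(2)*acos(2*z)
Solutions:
 u(z) = C1 + sqrt(2)*(z*acos(2*z) - sqrt(1 - 4*z^2)/2) + 4*Piecewise((-cos(k*z)/k, Ne(k, 0)), (0, True))


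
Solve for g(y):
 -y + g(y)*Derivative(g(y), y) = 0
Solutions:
 g(y) = -sqrt(C1 + y^2)
 g(y) = sqrt(C1 + y^2)


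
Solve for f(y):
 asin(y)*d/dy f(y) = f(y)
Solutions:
 f(y) = C1*exp(Integral(1/asin(y), y))


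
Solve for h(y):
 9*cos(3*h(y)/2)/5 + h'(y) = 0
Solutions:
 9*y/5 - log(sin(3*h(y)/2) - 1)/3 + log(sin(3*h(y)/2) + 1)/3 = C1


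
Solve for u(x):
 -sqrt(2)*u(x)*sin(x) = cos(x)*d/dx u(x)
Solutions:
 u(x) = C1*cos(x)^(sqrt(2))


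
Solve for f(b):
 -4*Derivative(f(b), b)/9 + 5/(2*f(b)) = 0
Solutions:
 f(b) = -sqrt(C1 + 45*b)/2
 f(b) = sqrt(C1 + 45*b)/2


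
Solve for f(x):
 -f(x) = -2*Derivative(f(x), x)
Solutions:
 f(x) = C1*exp(x/2)


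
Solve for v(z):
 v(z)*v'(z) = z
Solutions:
 v(z) = -sqrt(C1 + z^2)
 v(z) = sqrt(C1 + z^2)


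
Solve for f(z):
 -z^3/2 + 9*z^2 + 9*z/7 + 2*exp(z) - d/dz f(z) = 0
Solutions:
 f(z) = C1 - z^4/8 + 3*z^3 + 9*z^2/14 + 2*exp(z)


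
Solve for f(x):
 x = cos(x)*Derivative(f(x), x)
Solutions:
 f(x) = C1 + Integral(x/cos(x), x)


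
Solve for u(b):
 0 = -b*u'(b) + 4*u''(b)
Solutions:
 u(b) = C1 + C2*erfi(sqrt(2)*b/4)


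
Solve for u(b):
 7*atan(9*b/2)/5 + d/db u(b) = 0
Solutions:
 u(b) = C1 - 7*b*atan(9*b/2)/5 + 7*log(81*b^2 + 4)/45


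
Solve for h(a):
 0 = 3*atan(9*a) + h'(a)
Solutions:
 h(a) = C1 - 3*a*atan(9*a) + log(81*a^2 + 1)/6


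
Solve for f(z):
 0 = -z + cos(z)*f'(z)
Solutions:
 f(z) = C1 + Integral(z/cos(z), z)


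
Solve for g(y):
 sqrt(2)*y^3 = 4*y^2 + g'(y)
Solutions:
 g(y) = C1 + sqrt(2)*y^4/4 - 4*y^3/3


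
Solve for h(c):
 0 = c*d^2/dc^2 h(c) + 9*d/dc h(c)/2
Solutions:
 h(c) = C1 + C2/c^(7/2)


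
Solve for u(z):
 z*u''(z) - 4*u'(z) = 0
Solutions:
 u(z) = C1 + C2*z^5


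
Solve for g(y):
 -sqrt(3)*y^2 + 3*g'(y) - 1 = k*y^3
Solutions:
 g(y) = C1 + k*y^4/12 + sqrt(3)*y^3/9 + y/3


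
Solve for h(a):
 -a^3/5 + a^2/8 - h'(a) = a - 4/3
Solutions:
 h(a) = C1 - a^4/20 + a^3/24 - a^2/2 + 4*a/3


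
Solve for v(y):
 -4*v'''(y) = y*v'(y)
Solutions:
 v(y) = C1 + Integral(C2*airyai(-2^(1/3)*y/2) + C3*airybi(-2^(1/3)*y/2), y)


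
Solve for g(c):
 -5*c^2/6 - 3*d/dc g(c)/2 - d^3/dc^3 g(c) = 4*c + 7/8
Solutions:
 g(c) = C1 + C2*sin(sqrt(6)*c/2) + C3*cos(sqrt(6)*c/2) - 5*c^3/27 - 4*c^2/3 + 17*c/108


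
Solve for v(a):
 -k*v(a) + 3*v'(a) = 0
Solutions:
 v(a) = C1*exp(a*k/3)


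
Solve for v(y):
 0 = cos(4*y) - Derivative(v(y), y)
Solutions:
 v(y) = C1 + sin(4*y)/4


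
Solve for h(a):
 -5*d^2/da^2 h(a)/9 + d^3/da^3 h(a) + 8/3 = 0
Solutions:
 h(a) = C1 + C2*a + C3*exp(5*a/9) + 12*a^2/5


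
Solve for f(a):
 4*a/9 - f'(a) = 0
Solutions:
 f(a) = C1 + 2*a^2/9


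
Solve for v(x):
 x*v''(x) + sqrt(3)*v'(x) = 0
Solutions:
 v(x) = C1 + C2*x^(1 - sqrt(3))


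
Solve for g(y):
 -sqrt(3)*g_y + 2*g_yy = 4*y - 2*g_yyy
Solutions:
 g(y) = C1 + C2*exp(y*(-1 + sqrt(1 + 2*sqrt(3)))/2) + C3*exp(-y*(1 + sqrt(1 + 2*sqrt(3)))/2) - 2*sqrt(3)*y^2/3 - 8*y/3


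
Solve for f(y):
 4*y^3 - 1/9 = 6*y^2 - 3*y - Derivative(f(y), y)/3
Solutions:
 f(y) = C1 - 3*y^4 + 6*y^3 - 9*y^2/2 + y/3


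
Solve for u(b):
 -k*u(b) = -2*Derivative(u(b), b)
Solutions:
 u(b) = C1*exp(b*k/2)


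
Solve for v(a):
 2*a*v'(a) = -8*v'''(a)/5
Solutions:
 v(a) = C1 + Integral(C2*airyai(-10^(1/3)*a/2) + C3*airybi(-10^(1/3)*a/2), a)


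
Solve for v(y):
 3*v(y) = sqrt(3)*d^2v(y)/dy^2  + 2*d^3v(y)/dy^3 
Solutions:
 v(y) = C1*exp(-y*(3^(2/3)/(-sqrt(3) + sqrt(-3 + (54 - sqrt(3))^2) + 54)^(1/3) + 2*sqrt(3) + 3^(1/3)*(-sqrt(3) + sqrt(-3 + (54 - sqrt(3))^2) + 54)^(1/3))/12)*sin(3^(1/6)*y*(-3^(2/3)*(-sqrt(3) + sqrt(-3 + (54 - sqrt(3))^2) + 54)^(1/3) + 3/(-sqrt(3) + sqrt(-3 + (54 - sqrt(3))^2) + 54)^(1/3))/12) + C2*exp(-y*(3^(2/3)/(-sqrt(3) + sqrt(-3 + (54 - sqrt(3))^2) + 54)^(1/3) + 2*sqrt(3) + 3^(1/3)*(-sqrt(3) + sqrt(-3 + (54 - sqrt(3))^2) + 54)^(1/3))/12)*cos(3^(1/6)*y*(-3^(2/3)*(-sqrt(3) + sqrt(-3 + (54 - sqrt(3))^2) + 54)^(1/3) + 3/(-sqrt(3) + sqrt(-3 + (54 - sqrt(3))^2) + 54)^(1/3))/12) + C3*exp(y*(-sqrt(3) + 3^(2/3)/(-sqrt(3) + sqrt(-3 + (54 - sqrt(3))^2) + 54)^(1/3) + 3^(1/3)*(-sqrt(3) + sqrt(-3 + (54 - sqrt(3))^2) + 54)^(1/3))/6)


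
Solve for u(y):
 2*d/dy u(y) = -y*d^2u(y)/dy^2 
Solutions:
 u(y) = C1 + C2/y


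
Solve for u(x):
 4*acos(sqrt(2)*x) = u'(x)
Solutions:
 u(x) = C1 + 4*x*acos(sqrt(2)*x) - 2*sqrt(2)*sqrt(1 - 2*x^2)


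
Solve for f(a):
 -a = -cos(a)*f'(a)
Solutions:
 f(a) = C1 + Integral(a/cos(a), a)


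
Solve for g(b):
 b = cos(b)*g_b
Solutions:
 g(b) = C1 + Integral(b/cos(b), b)


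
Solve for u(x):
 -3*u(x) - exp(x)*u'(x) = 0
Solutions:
 u(x) = C1*exp(3*exp(-x))


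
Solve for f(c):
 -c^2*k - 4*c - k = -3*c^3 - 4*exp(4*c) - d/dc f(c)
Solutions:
 f(c) = C1 - 3*c^4/4 + c^3*k/3 + 2*c^2 + c*k - exp(4*c)


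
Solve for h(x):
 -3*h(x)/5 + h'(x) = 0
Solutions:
 h(x) = C1*exp(3*x/5)


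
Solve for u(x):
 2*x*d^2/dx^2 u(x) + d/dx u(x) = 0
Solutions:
 u(x) = C1 + C2*sqrt(x)


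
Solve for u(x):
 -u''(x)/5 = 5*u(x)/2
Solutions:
 u(x) = C1*sin(5*sqrt(2)*x/2) + C2*cos(5*sqrt(2)*x/2)


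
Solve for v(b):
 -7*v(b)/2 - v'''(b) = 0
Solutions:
 v(b) = C3*exp(-2^(2/3)*7^(1/3)*b/2) + (C1*sin(2^(2/3)*sqrt(3)*7^(1/3)*b/4) + C2*cos(2^(2/3)*sqrt(3)*7^(1/3)*b/4))*exp(2^(2/3)*7^(1/3)*b/4)


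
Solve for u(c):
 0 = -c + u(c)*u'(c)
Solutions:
 u(c) = -sqrt(C1 + c^2)
 u(c) = sqrt(C1 + c^2)


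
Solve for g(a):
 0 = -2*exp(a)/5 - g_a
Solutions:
 g(a) = C1 - 2*exp(a)/5


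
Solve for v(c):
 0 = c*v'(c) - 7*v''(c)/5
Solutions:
 v(c) = C1 + C2*erfi(sqrt(70)*c/14)


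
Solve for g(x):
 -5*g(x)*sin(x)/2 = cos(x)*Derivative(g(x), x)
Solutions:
 g(x) = C1*cos(x)^(5/2)


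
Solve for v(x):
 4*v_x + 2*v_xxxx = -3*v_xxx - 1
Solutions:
 v(x) = C1 + C4*exp(-2*x) - x/4 + (C2*sin(sqrt(15)*x/4) + C3*cos(sqrt(15)*x/4))*exp(x/4)


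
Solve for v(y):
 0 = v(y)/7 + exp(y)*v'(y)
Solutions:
 v(y) = C1*exp(exp(-y)/7)


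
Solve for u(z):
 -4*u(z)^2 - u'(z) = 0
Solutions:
 u(z) = 1/(C1 + 4*z)


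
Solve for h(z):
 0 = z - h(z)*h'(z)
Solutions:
 h(z) = -sqrt(C1 + z^2)
 h(z) = sqrt(C1 + z^2)


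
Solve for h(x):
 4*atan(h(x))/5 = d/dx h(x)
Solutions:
 Integral(1/atan(_y), (_y, h(x))) = C1 + 4*x/5


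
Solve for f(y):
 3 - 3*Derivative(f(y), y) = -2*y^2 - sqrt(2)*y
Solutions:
 f(y) = C1 + 2*y^3/9 + sqrt(2)*y^2/6 + y


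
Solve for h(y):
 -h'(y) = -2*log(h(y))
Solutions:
 li(h(y)) = C1 + 2*y


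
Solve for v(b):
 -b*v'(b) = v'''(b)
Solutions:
 v(b) = C1 + Integral(C2*airyai(-b) + C3*airybi(-b), b)


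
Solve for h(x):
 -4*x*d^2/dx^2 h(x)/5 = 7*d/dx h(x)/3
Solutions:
 h(x) = C1 + C2/x^(23/12)


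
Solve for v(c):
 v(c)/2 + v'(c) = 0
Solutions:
 v(c) = C1*exp(-c/2)


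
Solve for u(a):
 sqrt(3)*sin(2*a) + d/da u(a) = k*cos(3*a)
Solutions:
 u(a) = C1 + k*sin(3*a)/3 + sqrt(3)*cos(2*a)/2


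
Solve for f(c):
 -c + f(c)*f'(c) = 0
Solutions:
 f(c) = -sqrt(C1 + c^2)
 f(c) = sqrt(C1 + c^2)


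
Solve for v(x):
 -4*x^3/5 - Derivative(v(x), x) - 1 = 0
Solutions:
 v(x) = C1 - x^4/5 - x


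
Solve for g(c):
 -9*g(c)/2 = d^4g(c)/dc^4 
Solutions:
 g(c) = (C1*sin(2^(1/4)*sqrt(3)*c/2) + C2*cos(2^(1/4)*sqrt(3)*c/2))*exp(-2^(1/4)*sqrt(3)*c/2) + (C3*sin(2^(1/4)*sqrt(3)*c/2) + C4*cos(2^(1/4)*sqrt(3)*c/2))*exp(2^(1/4)*sqrt(3)*c/2)


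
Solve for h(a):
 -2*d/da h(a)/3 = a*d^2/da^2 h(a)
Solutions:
 h(a) = C1 + C2*a^(1/3)


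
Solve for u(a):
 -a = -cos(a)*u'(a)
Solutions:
 u(a) = C1 + Integral(a/cos(a), a)


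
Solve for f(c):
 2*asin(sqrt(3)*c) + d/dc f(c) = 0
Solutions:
 f(c) = C1 - 2*c*asin(sqrt(3)*c) - 2*sqrt(3)*sqrt(1 - 3*c^2)/3


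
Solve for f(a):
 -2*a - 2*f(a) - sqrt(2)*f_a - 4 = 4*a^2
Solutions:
 f(a) = C1*exp(-sqrt(2)*a) - 2*a^2 - a + 2*sqrt(2)*a - 4 + sqrt(2)/2


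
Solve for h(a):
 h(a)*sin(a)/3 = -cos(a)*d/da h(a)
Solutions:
 h(a) = C1*cos(a)^(1/3)


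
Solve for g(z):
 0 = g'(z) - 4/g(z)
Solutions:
 g(z) = -sqrt(C1 + 8*z)
 g(z) = sqrt(C1 + 8*z)


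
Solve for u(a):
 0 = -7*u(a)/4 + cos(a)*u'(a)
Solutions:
 u(a) = C1*(sin(a) + 1)^(7/8)/(sin(a) - 1)^(7/8)


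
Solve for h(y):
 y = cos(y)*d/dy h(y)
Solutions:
 h(y) = C1 + Integral(y/cos(y), y)


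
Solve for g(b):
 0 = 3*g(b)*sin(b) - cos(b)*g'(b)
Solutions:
 g(b) = C1/cos(b)^3


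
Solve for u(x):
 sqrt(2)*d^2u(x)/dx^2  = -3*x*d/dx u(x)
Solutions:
 u(x) = C1 + C2*erf(2^(1/4)*sqrt(3)*x/2)


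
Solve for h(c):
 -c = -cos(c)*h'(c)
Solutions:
 h(c) = C1 + Integral(c/cos(c), c)


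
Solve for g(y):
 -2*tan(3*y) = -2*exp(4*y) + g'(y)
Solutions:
 g(y) = C1 + exp(4*y)/2 + 2*log(cos(3*y))/3


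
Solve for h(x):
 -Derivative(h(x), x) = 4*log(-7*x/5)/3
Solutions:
 h(x) = C1 - 4*x*log(-x)/3 + 4*x*(-log(7) + 1 + log(5))/3


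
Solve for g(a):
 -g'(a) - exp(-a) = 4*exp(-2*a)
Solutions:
 g(a) = C1 + exp(-a) + 2*exp(-2*a)


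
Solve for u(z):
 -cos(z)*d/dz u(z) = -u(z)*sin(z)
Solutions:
 u(z) = C1/cos(z)


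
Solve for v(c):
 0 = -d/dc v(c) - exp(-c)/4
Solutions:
 v(c) = C1 + exp(-c)/4


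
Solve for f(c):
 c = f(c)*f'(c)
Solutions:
 f(c) = -sqrt(C1 + c^2)
 f(c) = sqrt(C1 + c^2)


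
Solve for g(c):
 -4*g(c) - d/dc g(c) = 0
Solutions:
 g(c) = C1*exp(-4*c)


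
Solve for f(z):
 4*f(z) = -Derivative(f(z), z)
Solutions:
 f(z) = C1*exp(-4*z)


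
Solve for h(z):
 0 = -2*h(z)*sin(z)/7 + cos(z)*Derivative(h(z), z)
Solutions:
 h(z) = C1/cos(z)^(2/7)


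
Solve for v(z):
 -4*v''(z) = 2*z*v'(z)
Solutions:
 v(z) = C1 + C2*erf(z/2)


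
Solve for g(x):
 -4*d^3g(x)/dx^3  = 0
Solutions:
 g(x) = C1 + C2*x + C3*x^2


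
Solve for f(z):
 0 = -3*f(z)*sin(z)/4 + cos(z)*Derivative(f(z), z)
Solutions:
 f(z) = C1/cos(z)^(3/4)


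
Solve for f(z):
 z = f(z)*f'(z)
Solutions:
 f(z) = -sqrt(C1 + z^2)
 f(z) = sqrt(C1 + z^2)


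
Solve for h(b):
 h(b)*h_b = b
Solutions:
 h(b) = -sqrt(C1 + b^2)
 h(b) = sqrt(C1 + b^2)


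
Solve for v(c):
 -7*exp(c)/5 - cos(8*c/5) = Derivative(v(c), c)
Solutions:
 v(c) = C1 - 7*exp(c)/5 - 5*sin(8*c/5)/8


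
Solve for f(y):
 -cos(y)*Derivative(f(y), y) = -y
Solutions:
 f(y) = C1 + Integral(y/cos(y), y)


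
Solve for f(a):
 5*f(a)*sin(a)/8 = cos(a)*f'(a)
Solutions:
 f(a) = C1/cos(a)^(5/8)


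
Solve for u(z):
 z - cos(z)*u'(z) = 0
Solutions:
 u(z) = C1 + Integral(z/cos(z), z)


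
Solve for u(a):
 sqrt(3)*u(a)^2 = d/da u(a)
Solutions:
 u(a) = -1/(C1 + sqrt(3)*a)


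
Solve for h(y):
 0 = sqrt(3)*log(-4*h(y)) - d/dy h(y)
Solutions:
 -sqrt(3)*Integral(1/(log(-_y) + 2*log(2)), (_y, h(y)))/3 = C1 - y


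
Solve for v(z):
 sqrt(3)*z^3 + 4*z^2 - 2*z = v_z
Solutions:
 v(z) = C1 + sqrt(3)*z^4/4 + 4*z^3/3 - z^2


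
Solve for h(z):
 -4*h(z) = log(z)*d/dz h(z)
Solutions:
 h(z) = C1*exp(-4*li(z))


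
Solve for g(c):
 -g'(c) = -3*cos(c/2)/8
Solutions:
 g(c) = C1 + 3*sin(c/2)/4


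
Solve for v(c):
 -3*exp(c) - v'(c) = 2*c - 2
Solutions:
 v(c) = C1 - c^2 + 2*c - 3*exp(c)


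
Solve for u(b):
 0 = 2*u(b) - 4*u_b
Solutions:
 u(b) = C1*exp(b/2)


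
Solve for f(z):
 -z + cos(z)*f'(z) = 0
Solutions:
 f(z) = C1 + Integral(z/cos(z), z)


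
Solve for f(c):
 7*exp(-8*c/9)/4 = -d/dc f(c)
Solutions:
 f(c) = C1 + 63*exp(-8*c/9)/32


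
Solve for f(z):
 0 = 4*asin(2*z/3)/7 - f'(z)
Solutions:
 f(z) = C1 + 4*z*asin(2*z/3)/7 + 2*sqrt(9 - 4*z^2)/7


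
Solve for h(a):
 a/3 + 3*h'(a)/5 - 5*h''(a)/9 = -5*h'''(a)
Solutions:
 h(a) = C1 - 5*a^2/18 - 125*a/243 + (C2*sin(sqrt(947)*a/90) + C3*cos(sqrt(947)*a/90))*exp(a/18)


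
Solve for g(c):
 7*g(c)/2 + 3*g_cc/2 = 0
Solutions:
 g(c) = C1*sin(sqrt(21)*c/3) + C2*cos(sqrt(21)*c/3)


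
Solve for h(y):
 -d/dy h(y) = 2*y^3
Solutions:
 h(y) = C1 - y^4/2


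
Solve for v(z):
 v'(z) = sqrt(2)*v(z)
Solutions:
 v(z) = C1*exp(sqrt(2)*z)


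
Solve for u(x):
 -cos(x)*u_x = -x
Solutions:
 u(x) = C1 + Integral(x/cos(x), x)


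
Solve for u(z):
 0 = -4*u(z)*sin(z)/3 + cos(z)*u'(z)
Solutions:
 u(z) = C1/cos(z)^(4/3)


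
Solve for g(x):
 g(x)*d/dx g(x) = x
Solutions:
 g(x) = -sqrt(C1 + x^2)
 g(x) = sqrt(C1 + x^2)


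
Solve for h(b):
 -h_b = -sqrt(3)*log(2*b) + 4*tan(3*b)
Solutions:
 h(b) = C1 + sqrt(3)*b*(log(b) - 1) + sqrt(3)*b*log(2) + 4*log(cos(3*b))/3


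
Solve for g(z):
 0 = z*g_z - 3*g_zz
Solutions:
 g(z) = C1 + C2*erfi(sqrt(6)*z/6)


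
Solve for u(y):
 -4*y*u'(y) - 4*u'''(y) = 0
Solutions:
 u(y) = C1 + Integral(C2*airyai(-y) + C3*airybi(-y), y)


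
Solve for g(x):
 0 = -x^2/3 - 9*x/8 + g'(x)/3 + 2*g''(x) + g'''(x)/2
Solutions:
 g(x) = C1 + C2*exp(x*(-2 + sqrt(30)/3)) + C3*exp(-x*(sqrt(30)/3 + 2)) + x^3/3 - 69*x^2/16 + 195*x/4


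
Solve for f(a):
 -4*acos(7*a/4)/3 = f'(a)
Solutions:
 f(a) = C1 - 4*a*acos(7*a/4)/3 + 4*sqrt(16 - 49*a^2)/21


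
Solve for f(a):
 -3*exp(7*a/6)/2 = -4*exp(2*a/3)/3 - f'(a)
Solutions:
 f(a) = C1 + 9*exp(7*a/6)/7 - 2*exp(2*a/3)


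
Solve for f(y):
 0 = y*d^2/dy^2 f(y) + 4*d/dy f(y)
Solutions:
 f(y) = C1 + C2/y^3


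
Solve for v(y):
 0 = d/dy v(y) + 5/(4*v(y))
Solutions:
 v(y) = -sqrt(C1 - 10*y)/2
 v(y) = sqrt(C1 - 10*y)/2


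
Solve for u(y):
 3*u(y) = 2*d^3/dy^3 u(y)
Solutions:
 u(y) = C3*exp(2^(2/3)*3^(1/3)*y/2) + (C1*sin(2^(2/3)*3^(5/6)*y/4) + C2*cos(2^(2/3)*3^(5/6)*y/4))*exp(-2^(2/3)*3^(1/3)*y/4)


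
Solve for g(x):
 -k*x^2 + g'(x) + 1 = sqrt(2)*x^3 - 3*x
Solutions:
 g(x) = C1 + k*x^3/3 + sqrt(2)*x^4/4 - 3*x^2/2 - x


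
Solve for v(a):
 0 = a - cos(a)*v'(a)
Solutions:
 v(a) = C1 + Integral(a/cos(a), a)


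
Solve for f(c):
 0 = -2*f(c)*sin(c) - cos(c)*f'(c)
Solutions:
 f(c) = C1*cos(c)^2


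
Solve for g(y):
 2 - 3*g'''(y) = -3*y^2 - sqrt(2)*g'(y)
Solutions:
 g(y) = C1 + C2*exp(-2^(1/4)*sqrt(3)*y/3) + C3*exp(2^(1/4)*sqrt(3)*y/3) - sqrt(2)*y^3/2 - 9*y - sqrt(2)*y


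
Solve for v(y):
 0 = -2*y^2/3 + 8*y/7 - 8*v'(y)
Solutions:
 v(y) = C1 - y^3/36 + y^2/14


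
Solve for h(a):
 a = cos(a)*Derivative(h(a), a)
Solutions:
 h(a) = C1 + Integral(a/cos(a), a)


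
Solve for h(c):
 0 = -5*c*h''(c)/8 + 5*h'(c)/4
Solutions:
 h(c) = C1 + C2*c^3


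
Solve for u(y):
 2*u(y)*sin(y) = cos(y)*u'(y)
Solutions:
 u(y) = C1/cos(y)^2


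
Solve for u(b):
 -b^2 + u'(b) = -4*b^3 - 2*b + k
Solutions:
 u(b) = C1 - b^4 + b^3/3 - b^2 + b*k


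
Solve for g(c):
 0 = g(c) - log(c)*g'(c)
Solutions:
 g(c) = C1*exp(li(c))


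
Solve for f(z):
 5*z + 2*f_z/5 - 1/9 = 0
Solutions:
 f(z) = C1 - 25*z^2/4 + 5*z/18


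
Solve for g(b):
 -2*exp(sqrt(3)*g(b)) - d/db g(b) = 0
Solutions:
 g(b) = sqrt(3)*(2*log(1/(C1 + 2*b)) - log(3))/6


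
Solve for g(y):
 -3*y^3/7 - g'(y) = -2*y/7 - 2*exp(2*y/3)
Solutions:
 g(y) = C1 - 3*y^4/28 + y^2/7 + 3*exp(2*y/3)


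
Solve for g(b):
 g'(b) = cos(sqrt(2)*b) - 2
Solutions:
 g(b) = C1 - 2*b + sqrt(2)*sin(sqrt(2)*b)/2


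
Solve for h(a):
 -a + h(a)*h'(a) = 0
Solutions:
 h(a) = -sqrt(C1 + a^2)
 h(a) = sqrt(C1 + a^2)


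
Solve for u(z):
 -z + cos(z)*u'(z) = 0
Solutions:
 u(z) = C1 + Integral(z/cos(z), z)


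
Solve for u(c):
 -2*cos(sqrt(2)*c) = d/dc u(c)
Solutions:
 u(c) = C1 - sqrt(2)*sin(sqrt(2)*c)


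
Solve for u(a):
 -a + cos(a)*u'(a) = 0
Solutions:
 u(a) = C1 + Integral(a/cos(a), a)


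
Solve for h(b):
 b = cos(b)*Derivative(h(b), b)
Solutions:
 h(b) = C1 + Integral(b/cos(b), b)


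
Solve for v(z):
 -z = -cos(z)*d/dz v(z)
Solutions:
 v(z) = C1 + Integral(z/cos(z), z)


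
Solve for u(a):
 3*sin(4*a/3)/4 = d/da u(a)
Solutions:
 u(a) = C1 - 9*cos(4*a/3)/16


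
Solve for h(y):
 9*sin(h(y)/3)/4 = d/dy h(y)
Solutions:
 -9*y/4 + 3*log(cos(h(y)/3) - 1)/2 - 3*log(cos(h(y)/3) + 1)/2 = C1


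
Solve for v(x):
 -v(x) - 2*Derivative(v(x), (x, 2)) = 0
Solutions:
 v(x) = C1*sin(sqrt(2)*x/2) + C2*cos(sqrt(2)*x/2)


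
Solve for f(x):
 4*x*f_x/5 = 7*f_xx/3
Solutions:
 f(x) = C1 + C2*erfi(sqrt(210)*x/35)


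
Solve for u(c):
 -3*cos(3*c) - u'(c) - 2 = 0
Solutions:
 u(c) = C1 - 2*c - sin(3*c)


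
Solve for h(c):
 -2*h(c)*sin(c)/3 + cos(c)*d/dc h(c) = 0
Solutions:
 h(c) = C1/cos(c)^(2/3)


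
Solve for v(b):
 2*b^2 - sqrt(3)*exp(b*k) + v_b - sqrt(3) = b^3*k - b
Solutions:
 v(b) = C1 + b^4*k/4 - 2*b^3/3 - b^2/2 + sqrt(3)*b + sqrt(3)*exp(b*k)/k


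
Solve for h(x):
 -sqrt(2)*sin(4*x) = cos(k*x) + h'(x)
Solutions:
 h(x) = C1 + sqrt(2)*cos(4*x)/4 - sin(k*x)/k


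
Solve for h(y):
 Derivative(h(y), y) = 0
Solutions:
 h(y) = C1


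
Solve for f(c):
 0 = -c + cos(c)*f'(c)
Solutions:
 f(c) = C1 + Integral(c/cos(c), c)


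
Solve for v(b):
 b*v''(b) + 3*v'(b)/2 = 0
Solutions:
 v(b) = C1 + C2/sqrt(b)


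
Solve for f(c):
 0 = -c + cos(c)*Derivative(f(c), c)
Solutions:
 f(c) = C1 + Integral(c/cos(c), c)


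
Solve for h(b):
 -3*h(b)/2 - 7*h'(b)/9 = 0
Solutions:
 h(b) = C1*exp(-27*b/14)


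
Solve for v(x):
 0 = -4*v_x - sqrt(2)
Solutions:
 v(x) = C1 - sqrt(2)*x/4


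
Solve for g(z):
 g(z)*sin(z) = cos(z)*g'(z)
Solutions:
 g(z) = C1/cos(z)


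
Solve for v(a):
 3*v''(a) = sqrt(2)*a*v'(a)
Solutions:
 v(a) = C1 + C2*erfi(2^(3/4)*sqrt(3)*a/6)


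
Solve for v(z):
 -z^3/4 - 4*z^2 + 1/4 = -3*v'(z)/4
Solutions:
 v(z) = C1 + z^4/12 + 16*z^3/9 - z/3


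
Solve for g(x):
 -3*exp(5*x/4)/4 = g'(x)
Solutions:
 g(x) = C1 - 3*exp(5*x/4)/5


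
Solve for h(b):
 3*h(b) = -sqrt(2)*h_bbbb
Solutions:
 h(b) = (C1*sin(2^(3/8)*3^(1/4)*b/2) + C2*cos(2^(3/8)*3^(1/4)*b/2))*exp(-2^(3/8)*3^(1/4)*b/2) + (C3*sin(2^(3/8)*3^(1/4)*b/2) + C4*cos(2^(3/8)*3^(1/4)*b/2))*exp(2^(3/8)*3^(1/4)*b/2)


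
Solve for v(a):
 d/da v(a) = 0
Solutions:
 v(a) = C1


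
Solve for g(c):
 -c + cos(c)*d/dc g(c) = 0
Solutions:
 g(c) = C1 + Integral(c/cos(c), c)


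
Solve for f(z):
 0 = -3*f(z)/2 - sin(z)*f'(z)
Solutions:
 f(z) = C1*(cos(z) + 1)^(3/4)/(cos(z) - 1)^(3/4)


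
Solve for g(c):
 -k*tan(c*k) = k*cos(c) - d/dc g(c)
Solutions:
 g(c) = C1 + k*Piecewise((sin(c) + log(tan(c*k)^2 + 1)/(2*k), Ne(k, 0)), (sin(c), True))


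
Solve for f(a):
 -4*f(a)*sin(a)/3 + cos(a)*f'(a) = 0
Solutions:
 f(a) = C1/cos(a)^(4/3)


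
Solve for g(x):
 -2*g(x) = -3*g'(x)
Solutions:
 g(x) = C1*exp(2*x/3)


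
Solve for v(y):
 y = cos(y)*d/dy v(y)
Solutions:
 v(y) = C1 + Integral(y/cos(y), y)


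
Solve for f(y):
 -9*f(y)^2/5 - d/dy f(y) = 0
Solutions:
 f(y) = 5/(C1 + 9*y)


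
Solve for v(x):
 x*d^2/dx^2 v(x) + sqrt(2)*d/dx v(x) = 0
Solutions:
 v(x) = C1 + C2*x^(1 - sqrt(2))


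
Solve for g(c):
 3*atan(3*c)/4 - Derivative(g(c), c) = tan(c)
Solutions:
 g(c) = C1 + 3*c*atan(3*c)/4 - log(9*c^2 + 1)/8 + log(cos(c))


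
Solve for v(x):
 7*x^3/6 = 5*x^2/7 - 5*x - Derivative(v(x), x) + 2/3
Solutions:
 v(x) = C1 - 7*x^4/24 + 5*x^3/21 - 5*x^2/2 + 2*x/3


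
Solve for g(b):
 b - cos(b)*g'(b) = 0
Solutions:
 g(b) = C1 + Integral(b/cos(b), b)


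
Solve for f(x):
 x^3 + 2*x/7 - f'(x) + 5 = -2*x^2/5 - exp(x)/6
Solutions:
 f(x) = C1 + x^4/4 + 2*x^3/15 + x^2/7 + 5*x + exp(x)/6


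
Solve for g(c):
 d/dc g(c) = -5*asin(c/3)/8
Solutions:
 g(c) = C1 - 5*c*asin(c/3)/8 - 5*sqrt(9 - c^2)/8


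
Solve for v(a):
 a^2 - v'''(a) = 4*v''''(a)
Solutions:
 v(a) = C1 + C2*a + C3*a^2 + C4*exp(-a/4) + a^5/60 - a^4/3 + 16*a^3/3


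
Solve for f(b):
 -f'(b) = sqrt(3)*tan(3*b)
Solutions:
 f(b) = C1 + sqrt(3)*log(cos(3*b))/3


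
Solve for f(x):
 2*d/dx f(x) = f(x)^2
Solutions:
 f(x) = -2/(C1 + x)


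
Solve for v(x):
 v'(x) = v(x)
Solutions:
 v(x) = C1*exp(x)


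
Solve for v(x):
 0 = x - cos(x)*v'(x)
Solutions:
 v(x) = C1 + Integral(x/cos(x), x)


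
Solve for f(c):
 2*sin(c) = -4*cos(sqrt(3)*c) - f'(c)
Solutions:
 f(c) = C1 - 4*sqrt(3)*sin(sqrt(3)*c)/3 + 2*cos(c)


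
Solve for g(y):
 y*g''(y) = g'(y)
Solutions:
 g(y) = C1 + C2*y^2


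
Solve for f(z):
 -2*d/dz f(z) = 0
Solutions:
 f(z) = C1


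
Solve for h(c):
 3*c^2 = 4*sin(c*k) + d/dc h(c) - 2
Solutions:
 h(c) = C1 + c^3 + 2*c + 4*cos(c*k)/k


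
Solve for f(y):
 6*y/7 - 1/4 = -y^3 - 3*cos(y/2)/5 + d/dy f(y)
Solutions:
 f(y) = C1 + y^4/4 + 3*y^2/7 - y/4 + 6*sin(y/2)/5


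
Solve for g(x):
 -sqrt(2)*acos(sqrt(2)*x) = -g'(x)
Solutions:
 g(x) = C1 + sqrt(2)*(x*acos(sqrt(2)*x) - sqrt(2)*sqrt(1 - 2*x^2)/2)


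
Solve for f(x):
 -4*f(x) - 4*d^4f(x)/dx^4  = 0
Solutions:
 f(x) = (C1*sin(sqrt(2)*x/2) + C2*cos(sqrt(2)*x/2))*exp(-sqrt(2)*x/2) + (C3*sin(sqrt(2)*x/2) + C4*cos(sqrt(2)*x/2))*exp(sqrt(2)*x/2)


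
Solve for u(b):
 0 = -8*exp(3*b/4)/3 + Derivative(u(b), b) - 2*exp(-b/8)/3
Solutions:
 u(b) = C1 + 32*exp(3*b/4)/9 - 16*exp(-b/8)/3


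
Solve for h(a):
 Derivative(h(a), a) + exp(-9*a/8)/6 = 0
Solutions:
 h(a) = C1 + 4*exp(-9*a/8)/27


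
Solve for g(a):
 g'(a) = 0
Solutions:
 g(a) = C1


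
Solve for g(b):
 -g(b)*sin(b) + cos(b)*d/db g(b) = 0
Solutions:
 g(b) = C1/cos(b)


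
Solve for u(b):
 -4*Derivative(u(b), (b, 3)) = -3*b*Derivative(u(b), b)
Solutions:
 u(b) = C1 + Integral(C2*airyai(6^(1/3)*b/2) + C3*airybi(6^(1/3)*b/2), b)


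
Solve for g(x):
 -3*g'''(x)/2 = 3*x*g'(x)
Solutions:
 g(x) = C1 + Integral(C2*airyai(-2^(1/3)*x) + C3*airybi(-2^(1/3)*x), x)


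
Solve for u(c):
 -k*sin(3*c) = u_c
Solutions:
 u(c) = C1 + k*cos(3*c)/3


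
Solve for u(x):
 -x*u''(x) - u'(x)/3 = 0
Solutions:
 u(x) = C1 + C2*x^(2/3)


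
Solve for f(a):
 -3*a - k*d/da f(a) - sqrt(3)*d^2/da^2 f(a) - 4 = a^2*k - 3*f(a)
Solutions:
 f(a) = C1*exp(sqrt(3)*a*(-k + sqrt(k^2 + 12*sqrt(3)))/6) + C2*exp(-sqrt(3)*a*(k + sqrt(k^2 + 12*sqrt(3)))/6) + a^2*k/3 + 2*a*k^2/9 + a + 2*k^3/27 + k/3 + 2*sqrt(3)*k/9 + 4/3


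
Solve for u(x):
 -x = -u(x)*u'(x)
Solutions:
 u(x) = -sqrt(C1 + x^2)
 u(x) = sqrt(C1 + x^2)


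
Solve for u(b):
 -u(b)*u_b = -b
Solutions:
 u(b) = -sqrt(C1 + b^2)
 u(b) = sqrt(C1 + b^2)


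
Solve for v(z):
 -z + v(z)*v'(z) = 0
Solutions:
 v(z) = -sqrt(C1 + z^2)
 v(z) = sqrt(C1 + z^2)


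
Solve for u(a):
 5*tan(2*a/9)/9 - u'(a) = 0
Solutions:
 u(a) = C1 - 5*log(cos(2*a/9))/2


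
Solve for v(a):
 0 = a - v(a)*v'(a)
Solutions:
 v(a) = -sqrt(C1 + a^2)
 v(a) = sqrt(C1 + a^2)


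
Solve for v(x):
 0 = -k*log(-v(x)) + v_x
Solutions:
 -li(-v(x)) = C1 + k*x


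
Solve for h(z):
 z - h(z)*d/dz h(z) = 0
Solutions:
 h(z) = -sqrt(C1 + z^2)
 h(z) = sqrt(C1 + z^2)


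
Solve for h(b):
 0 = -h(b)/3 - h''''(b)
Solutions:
 h(b) = (C1*sin(sqrt(2)*3^(3/4)*b/6) + C2*cos(sqrt(2)*3^(3/4)*b/6))*exp(-sqrt(2)*3^(3/4)*b/6) + (C3*sin(sqrt(2)*3^(3/4)*b/6) + C4*cos(sqrt(2)*3^(3/4)*b/6))*exp(sqrt(2)*3^(3/4)*b/6)


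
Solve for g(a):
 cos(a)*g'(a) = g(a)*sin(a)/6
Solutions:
 g(a) = C1/cos(a)^(1/6)


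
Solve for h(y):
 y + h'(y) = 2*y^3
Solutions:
 h(y) = C1 + y^4/2 - y^2/2


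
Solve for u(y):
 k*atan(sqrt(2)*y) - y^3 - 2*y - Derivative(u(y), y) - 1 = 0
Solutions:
 u(y) = C1 + k*(y*atan(sqrt(2)*y) - sqrt(2)*log(2*y^2 + 1)/4) - y^4/4 - y^2 - y


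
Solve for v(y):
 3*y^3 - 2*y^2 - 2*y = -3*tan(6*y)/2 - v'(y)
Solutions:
 v(y) = C1 - 3*y^4/4 + 2*y^3/3 + y^2 + log(cos(6*y))/4


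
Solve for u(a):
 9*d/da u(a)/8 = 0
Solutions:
 u(a) = C1


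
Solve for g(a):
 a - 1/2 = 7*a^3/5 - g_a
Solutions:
 g(a) = C1 + 7*a^4/20 - a^2/2 + a/2


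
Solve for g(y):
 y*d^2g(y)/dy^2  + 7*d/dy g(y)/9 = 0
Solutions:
 g(y) = C1 + C2*y^(2/9)


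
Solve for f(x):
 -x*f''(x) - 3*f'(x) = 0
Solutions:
 f(x) = C1 + C2/x^2


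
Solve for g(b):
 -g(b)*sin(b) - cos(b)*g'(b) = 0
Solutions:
 g(b) = C1*cos(b)


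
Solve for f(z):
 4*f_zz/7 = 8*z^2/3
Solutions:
 f(z) = C1 + C2*z + 7*z^4/18


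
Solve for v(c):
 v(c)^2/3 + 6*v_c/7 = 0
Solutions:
 v(c) = 18/(C1 + 7*c)


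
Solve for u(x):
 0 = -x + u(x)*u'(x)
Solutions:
 u(x) = -sqrt(C1 + x^2)
 u(x) = sqrt(C1 + x^2)


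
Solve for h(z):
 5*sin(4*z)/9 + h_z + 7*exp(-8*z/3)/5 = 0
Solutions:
 h(z) = C1 + 5*cos(4*z)/36 + 21*exp(-8*z/3)/40


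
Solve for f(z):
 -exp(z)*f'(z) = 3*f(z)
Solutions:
 f(z) = C1*exp(3*exp(-z))


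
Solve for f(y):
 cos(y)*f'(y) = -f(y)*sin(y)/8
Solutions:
 f(y) = C1*cos(y)^(1/8)


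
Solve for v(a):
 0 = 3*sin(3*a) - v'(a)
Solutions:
 v(a) = C1 - cos(3*a)


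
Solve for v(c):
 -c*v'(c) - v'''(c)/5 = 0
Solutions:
 v(c) = C1 + Integral(C2*airyai(-5^(1/3)*c) + C3*airybi(-5^(1/3)*c), c)


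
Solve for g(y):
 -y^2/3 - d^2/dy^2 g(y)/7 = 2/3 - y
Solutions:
 g(y) = C1 + C2*y - 7*y^4/36 + 7*y^3/6 - 7*y^2/3


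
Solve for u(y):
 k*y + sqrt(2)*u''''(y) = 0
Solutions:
 u(y) = C1 + C2*y + C3*y^2 + C4*y^3 - sqrt(2)*k*y^5/240


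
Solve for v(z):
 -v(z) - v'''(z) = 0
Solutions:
 v(z) = C3*exp(-z) + (C1*sin(sqrt(3)*z/2) + C2*cos(sqrt(3)*z/2))*exp(z/2)


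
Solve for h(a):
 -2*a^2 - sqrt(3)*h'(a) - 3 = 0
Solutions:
 h(a) = C1 - 2*sqrt(3)*a^3/9 - sqrt(3)*a


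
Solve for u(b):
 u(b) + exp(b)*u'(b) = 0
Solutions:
 u(b) = C1*exp(exp(-b))


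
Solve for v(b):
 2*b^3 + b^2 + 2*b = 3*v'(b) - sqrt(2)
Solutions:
 v(b) = C1 + b^4/6 + b^3/9 + b^2/3 + sqrt(2)*b/3


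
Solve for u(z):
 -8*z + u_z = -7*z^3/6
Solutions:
 u(z) = C1 - 7*z^4/24 + 4*z^2


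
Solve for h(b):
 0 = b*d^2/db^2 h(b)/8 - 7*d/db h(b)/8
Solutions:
 h(b) = C1 + C2*b^8


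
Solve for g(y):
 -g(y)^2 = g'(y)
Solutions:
 g(y) = 1/(C1 + y)


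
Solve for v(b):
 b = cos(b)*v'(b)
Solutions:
 v(b) = C1 + Integral(b/cos(b), b)


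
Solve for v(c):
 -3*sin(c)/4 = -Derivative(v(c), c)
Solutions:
 v(c) = C1 - 3*cos(c)/4


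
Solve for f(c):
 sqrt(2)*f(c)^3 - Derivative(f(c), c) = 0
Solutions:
 f(c) = -sqrt(2)*sqrt(-1/(C1 + sqrt(2)*c))/2
 f(c) = sqrt(2)*sqrt(-1/(C1 + sqrt(2)*c))/2


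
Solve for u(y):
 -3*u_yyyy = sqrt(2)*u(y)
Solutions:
 u(y) = (C1*sin(2^(5/8)*3^(3/4)*y/6) + C2*cos(2^(5/8)*3^(3/4)*y/6))*exp(-2^(5/8)*3^(3/4)*y/6) + (C3*sin(2^(5/8)*3^(3/4)*y/6) + C4*cos(2^(5/8)*3^(3/4)*y/6))*exp(2^(5/8)*3^(3/4)*y/6)


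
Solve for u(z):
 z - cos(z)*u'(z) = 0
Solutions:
 u(z) = C1 + Integral(z/cos(z), z)


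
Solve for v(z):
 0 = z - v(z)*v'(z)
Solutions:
 v(z) = -sqrt(C1 + z^2)
 v(z) = sqrt(C1 + z^2)


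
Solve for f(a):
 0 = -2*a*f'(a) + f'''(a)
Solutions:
 f(a) = C1 + Integral(C2*airyai(2^(1/3)*a) + C3*airybi(2^(1/3)*a), a)


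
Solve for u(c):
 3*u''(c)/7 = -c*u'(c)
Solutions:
 u(c) = C1 + C2*erf(sqrt(42)*c/6)


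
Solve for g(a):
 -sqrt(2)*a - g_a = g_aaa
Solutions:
 g(a) = C1 + C2*sin(a) + C3*cos(a) - sqrt(2)*a^2/2


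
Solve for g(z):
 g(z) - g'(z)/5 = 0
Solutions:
 g(z) = C1*exp(5*z)


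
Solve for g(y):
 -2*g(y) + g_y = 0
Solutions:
 g(y) = C1*exp(2*y)


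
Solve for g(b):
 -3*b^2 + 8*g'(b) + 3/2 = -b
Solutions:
 g(b) = C1 + b^3/8 - b^2/16 - 3*b/16


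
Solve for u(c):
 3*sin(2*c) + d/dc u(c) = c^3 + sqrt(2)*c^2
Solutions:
 u(c) = C1 + c^4/4 + sqrt(2)*c^3/3 + 3*cos(2*c)/2


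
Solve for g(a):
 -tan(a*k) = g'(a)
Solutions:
 g(a) = C1 - Piecewise((-log(cos(a*k))/k, Ne(k, 0)), (0, True))


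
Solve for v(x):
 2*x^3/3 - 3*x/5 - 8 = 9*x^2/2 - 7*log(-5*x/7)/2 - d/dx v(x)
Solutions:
 v(x) = C1 - x^4/6 + 3*x^3/2 + 3*x^2/10 - 7*x*log(-x)/2 + x*(-4*log(5) + log(35)/2 + 3*log(7) + 23/2)


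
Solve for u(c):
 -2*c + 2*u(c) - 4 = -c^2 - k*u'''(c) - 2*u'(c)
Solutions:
 u(c) = C1*exp(c*(3^(1/3)*(sqrt(3)*sqrt((27 + 8/k)/k^2) + 9/k)^(1/3)/6 - 3^(5/6)*I*(sqrt(3)*sqrt((27 + 8/k)/k^2) + 9/k)^(1/3)/6 + 4/(k*(-3^(1/3) + 3^(5/6)*I)*(sqrt(3)*sqrt((27 + 8/k)/k^2) + 9/k)^(1/3)))) + C2*exp(c*(3^(1/3)*(sqrt(3)*sqrt((27 + 8/k)/k^2) + 9/k)^(1/3)/6 + 3^(5/6)*I*(sqrt(3)*sqrt((27 + 8/k)/k^2) + 9/k)^(1/3)/6 - 4/(k*(3^(1/3) + 3^(5/6)*I)*(sqrt(3)*sqrt((27 + 8/k)/k^2) + 9/k)^(1/3)))) + C3*exp(3^(1/3)*c*(-(sqrt(3)*sqrt((27 + 8/k)/k^2) + 9/k)^(1/3) + 2*3^(1/3)/(k*(sqrt(3)*sqrt((27 + 8/k)/k^2) + 9/k)^(1/3)))/3) - c^2/2 + 2*c


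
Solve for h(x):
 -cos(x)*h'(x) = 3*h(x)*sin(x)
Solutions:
 h(x) = C1*cos(x)^3


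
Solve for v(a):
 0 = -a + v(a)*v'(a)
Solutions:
 v(a) = -sqrt(C1 + a^2)
 v(a) = sqrt(C1 + a^2)


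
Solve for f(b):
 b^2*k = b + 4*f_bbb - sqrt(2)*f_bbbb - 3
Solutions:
 f(b) = C1 + C2*b + C3*b^2 + C4*exp(2*sqrt(2)*b) + b^5*k/240 + b^4*(sqrt(2)*k - 2)/192 + b^3*(k - sqrt(2) + 12)/96
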